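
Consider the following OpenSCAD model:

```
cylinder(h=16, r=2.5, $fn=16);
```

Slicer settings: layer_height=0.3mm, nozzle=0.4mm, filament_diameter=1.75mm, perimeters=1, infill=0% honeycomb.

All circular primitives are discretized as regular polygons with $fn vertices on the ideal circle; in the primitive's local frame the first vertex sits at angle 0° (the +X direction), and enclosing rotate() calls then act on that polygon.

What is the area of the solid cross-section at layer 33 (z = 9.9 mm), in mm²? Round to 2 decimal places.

At z = 9.9 mm: the cylinder: section is a regular 16-gon, circumradius r=2.5 (area = (16/2)·2.500²·sin(360°/16) = 19.13 mm²). Overall, the cross-section is a single solid region. Net area = 19.13 mm².

19.13 mm²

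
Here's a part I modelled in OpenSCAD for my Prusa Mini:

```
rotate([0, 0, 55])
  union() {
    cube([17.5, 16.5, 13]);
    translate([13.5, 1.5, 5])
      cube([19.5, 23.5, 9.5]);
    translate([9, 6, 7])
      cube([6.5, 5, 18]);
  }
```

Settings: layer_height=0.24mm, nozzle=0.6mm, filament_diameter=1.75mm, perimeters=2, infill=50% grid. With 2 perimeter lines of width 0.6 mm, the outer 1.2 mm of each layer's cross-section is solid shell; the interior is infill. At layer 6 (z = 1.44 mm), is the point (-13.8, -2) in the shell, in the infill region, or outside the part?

At z = 1.44 mm: the cube is present — its section is the full 17.5×16.5 rectangle; the cube at (13.5, 1.5) is absent (z outside [5, 14.5]); the cube at (9, 6) is absent (z outside [7, 25]); Merging all regions: only the 17.5×16.5 cube is present, so the union is just that shape — 1 connected region; (rotated 55° about Z; rotation is an isometry so areas/perimeters/island counts are preserved). Overall, the cross-section is a single solid region. Undo the 55° rotation: the query point maps to (-9.554, 10.157) in the un-rotated model frame. The nearest boundary edge runs (0.00, 16.50)→(0.00, 0.00); distance from the point to it = 9.55 mm. The point is not inside any of the regions above, so it lies outside the cross-section (9.55 mm from the nearest boundary).

outside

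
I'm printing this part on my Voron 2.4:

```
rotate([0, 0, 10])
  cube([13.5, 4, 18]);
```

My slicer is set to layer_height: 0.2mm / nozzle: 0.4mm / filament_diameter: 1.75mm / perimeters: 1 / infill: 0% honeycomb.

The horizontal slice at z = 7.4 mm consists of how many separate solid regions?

1

At z = 7.4 mm: the cube (footprint 13.5×4) is included at this height; (whole slice rotated 10° about Z — lengths, areas and connectivity unchanged). The result has 1 disconnected region.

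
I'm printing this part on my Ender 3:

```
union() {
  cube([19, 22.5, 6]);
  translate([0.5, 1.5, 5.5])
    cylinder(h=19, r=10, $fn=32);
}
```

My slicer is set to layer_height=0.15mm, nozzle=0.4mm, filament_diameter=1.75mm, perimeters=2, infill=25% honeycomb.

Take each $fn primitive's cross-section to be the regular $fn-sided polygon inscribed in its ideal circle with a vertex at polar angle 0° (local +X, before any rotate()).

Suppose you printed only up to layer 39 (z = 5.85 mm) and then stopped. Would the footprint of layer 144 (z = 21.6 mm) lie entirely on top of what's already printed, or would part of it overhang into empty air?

entirely on top

Compare the two slices. At z = 5.85: the cube is present — its section is the full 19×22.5 rectangle (area 427.50 mm²); the r=10 cylinder at (0.5, 1.5) gives a regular 32-gon of circumradius 10 (constant along its height) (area = (32/2)·10.000²·sin(360°/32) = 312.14 mm²); Merging all regions: the regions partially overlap — summed areas 739.64 mm² minus the doubly-counted overlap 98.66 mm² gives 640.98 mm² — area = 640.98 mm². At z = 21.6: the cube does not reach this height (z outside [0, 6]); the r=10 cylinder at (0.5, 1.5) contributes a regular 32-gon of circumradius 10 (area = (32/2)·10.000²·sin(360°/32) = 312.14 mm²); Taking the union: only the r=10 cylinder at (0.5, 1.5) is present, so the union is just that shape — area = 312.14 mm². Checking containment: the cross-section at z = 21.6 is a subset of the cross-section at z = 5.85.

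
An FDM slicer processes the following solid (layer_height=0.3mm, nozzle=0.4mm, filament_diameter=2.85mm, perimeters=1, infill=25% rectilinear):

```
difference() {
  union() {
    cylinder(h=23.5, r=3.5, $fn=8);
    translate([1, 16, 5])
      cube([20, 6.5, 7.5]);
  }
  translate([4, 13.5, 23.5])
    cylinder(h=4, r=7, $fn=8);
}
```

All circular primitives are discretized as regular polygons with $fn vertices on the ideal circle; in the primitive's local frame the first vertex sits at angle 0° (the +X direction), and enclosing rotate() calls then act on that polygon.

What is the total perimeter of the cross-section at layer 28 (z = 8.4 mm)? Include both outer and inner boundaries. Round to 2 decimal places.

At z = 8.4 mm: the r=3.5 cylinder contributes a regular 8-gon of circumradius 3.5 (perimeter = 2·8·3.500·sin(180°/8) = 21.43 mm); the cube at (1, 16) is present — its section is the full 20×6.5 rectangle (perimeter 53.00 mm); Merging all regions: the 2 present regions are separate (no shared area or edge), so areas and boundary lengths simply add and each stays a separate island — boundary = 74.43 mm; the cylinder at (4, 13.5) is absent (z outside [23.5, 27.5]); Taking the first minus the rest: none of the subtracted shapes is present at this height, so that combined region is unchanged — boundary = 74.43 mm. Overall, the cross-section has 2 separate islands. Total boundary length (outer) = 74.43 mm.

74.43 mm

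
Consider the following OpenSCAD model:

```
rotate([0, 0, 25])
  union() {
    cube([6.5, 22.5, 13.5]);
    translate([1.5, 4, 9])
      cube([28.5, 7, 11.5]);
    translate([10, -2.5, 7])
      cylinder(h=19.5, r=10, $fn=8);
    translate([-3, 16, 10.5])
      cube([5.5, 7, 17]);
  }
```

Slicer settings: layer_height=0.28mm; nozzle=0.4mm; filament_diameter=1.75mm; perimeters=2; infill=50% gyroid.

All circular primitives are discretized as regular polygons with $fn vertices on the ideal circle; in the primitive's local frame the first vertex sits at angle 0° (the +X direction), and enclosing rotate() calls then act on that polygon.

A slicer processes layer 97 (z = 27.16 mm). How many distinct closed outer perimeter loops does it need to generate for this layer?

At z = 27.16 mm: the cube is not intersected at this z (z outside [0, 13.5]); the cube at (1.5, 4) is not intersected at this z (z outside [9, 20.5]); the cylinder at (10, -2.5) does not reach this height (z outside [7, 26.5]); the cube at (-3, 16) (footprint 5.5×7) is included at this height; Combining (union): only the 5.5×7 cube at (-3, 16) is present, so the union is just that shape — 1 connected region; (whole slice rotated 25° about Z — lengths, areas and connectivity unchanged). The result has 1 disconnected region.

1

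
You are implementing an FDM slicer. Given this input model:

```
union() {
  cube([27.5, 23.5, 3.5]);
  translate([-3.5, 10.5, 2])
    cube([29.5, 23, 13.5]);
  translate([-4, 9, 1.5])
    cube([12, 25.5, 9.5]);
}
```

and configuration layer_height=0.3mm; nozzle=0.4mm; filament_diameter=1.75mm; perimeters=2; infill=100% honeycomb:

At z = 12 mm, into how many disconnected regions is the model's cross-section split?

At z = 12 mm: the cube does not reach this height (z outside [0, 3.5]); the cube at (-3.5, 10.5) (footprint 29.5×23) is included at this height; the cube at (-4, 9) is not intersected at this z (z outside [1.5, 11]); Merging all regions: only the 29.5×23 cube at (-3.5, 10.5) is present, so the union is just that shape — 1 connected region. The result has 1 disconnected region.

1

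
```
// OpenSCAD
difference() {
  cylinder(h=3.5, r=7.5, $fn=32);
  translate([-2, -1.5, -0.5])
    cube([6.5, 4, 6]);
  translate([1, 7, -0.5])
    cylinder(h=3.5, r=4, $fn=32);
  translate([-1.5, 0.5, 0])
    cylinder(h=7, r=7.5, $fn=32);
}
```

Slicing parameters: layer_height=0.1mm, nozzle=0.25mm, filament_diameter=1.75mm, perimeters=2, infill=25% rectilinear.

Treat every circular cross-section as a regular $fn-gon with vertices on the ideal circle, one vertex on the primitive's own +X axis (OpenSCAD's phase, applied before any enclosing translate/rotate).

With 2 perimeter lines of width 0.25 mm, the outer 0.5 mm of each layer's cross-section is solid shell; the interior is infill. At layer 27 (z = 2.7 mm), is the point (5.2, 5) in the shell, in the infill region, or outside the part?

At z = 2.7 mm: the r=7.5 cylinder gives a regular 32-gon of circumradius 7.5 (constant along its height); the 6.5×4 cube at (-2, -1.5) contributes its full rectangle; the r=4 cylinder at (1, 7) contributes a regular 32-gon of circumradius 4; the r=7.5 cylinder at (-1.5, 0.5) contributes a regular 32-gon of circumradius 7.5; After the difference (first − rest): starting from the r=7.5 cylinder, the 6.5×4 cube at (-2, -1.5) lies wholly inside it (removes its full 26.00 mm² and its 21.00 mm outline becomes a hole wall); the r=4 cylinder at (1, 7) partially overlaps it — only the 25.27 mm² overlap (of its 49.94 mm²) is removed, clipping the outline; the r=7.5 cylinder at (-1.5, 0.5) partially overlaps it — only the 102.09 mm² overlap (of its 175.58 mm²) is removed, clipping the outline — 1 connected region. Overall, the cross-section is a single solid region. The nearest boundary edge runs (5.30, 5.30)→(6.24, 4.17); distance from the point to it = 0.27 mm. The point is inside the cross-section, 0.27 mm from the nearest boundary — within the 0.5 mm shell band (2 × 0.25).

shell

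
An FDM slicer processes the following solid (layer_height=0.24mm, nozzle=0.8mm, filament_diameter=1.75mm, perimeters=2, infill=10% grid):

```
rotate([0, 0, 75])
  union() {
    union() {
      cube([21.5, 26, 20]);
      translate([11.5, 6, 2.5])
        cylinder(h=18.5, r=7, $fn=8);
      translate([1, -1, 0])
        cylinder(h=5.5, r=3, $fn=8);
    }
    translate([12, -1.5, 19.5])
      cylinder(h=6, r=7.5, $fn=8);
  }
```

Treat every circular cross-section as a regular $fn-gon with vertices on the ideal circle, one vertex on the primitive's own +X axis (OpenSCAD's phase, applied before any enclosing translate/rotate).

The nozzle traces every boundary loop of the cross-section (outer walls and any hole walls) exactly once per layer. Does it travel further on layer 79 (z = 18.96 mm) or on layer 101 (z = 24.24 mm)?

layer 79 (z = 18.96 mm)

Layer 79 (z = 18.96): the cube (footprint 21.5×26) is included at this height (perimeter 95.00 mm); the r=7 cylinder at (11.5, 6) contributes a regular 8-gon of circumradius 7 (perimeter = 2·8·7.000·sin(180°/8) = 42.86 mm); the cylinder at (1, -1) is absent (z outside [0, 5.5]); Combining (union): the regions partially overlap (shared area 136.18 mm²), so the edge portions inside another operand are dropped and the merged outline is re-measured after clipping — boundary = 95.40 mm; the cylinder at (12, -1.5) is absent (z outside [19.5, 25.5]); Combining (union): only that combined region is present, so the union is just that shape — boundary = 95.40 mm; (whole slice rotated 75° about Z — lengths, areas and connectivity unchanged). So its perimeter = 95.40 mm. Layer 101 (z = 24.24): the cube is absent (z outside [0, 20]); the cylinder at (11.5, 6) does not reach this height (z outside [2.5, 21]); the cylinder at (1, -1) is not intersected at this z (z outside [0, 5.5]); Taking the union: nothing is present at this height; the cylinder at (12, -1.5): section is a regular 8-gon, circumradius r=7.5 (perimeter = 2·8·7.500·sin(180°/8) = 45.92 mm); Taking the union: only the r=7.5 cylinder at (12, -1.5) is present, so the union is just that shape — boundary = 45.92 mm; (whole slice rotated 75° about Z — lengths, areas and connectivity unchanged). So its perimeter = 45.92 mm. Layer 79 is larger (95.40 vs 45.92 mm).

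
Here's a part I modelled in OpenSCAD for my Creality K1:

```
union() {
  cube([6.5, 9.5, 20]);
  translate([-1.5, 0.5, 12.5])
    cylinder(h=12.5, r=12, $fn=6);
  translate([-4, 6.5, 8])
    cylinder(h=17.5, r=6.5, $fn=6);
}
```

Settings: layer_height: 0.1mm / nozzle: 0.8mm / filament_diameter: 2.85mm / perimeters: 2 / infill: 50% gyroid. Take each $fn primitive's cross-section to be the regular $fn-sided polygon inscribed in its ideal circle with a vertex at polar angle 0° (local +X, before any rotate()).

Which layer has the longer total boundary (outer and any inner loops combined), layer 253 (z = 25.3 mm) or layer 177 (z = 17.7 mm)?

layer 177 (z = 17.7 mm)

Layer 253 (z = 25.3): the cube is not intersected at this z (z outside [0, 20]); the cylinder at (-1.5, 0.5) is absent (z outside [12.5, 25]); the cylinder at (-4, 6.5): section is a regular 6-gon, circumradius r=6.5 (perimeter = 2·6·6.500·sin(180°/6) = 39.00 mm); Merging all regions: only the r=6.5 cylinder at (-4, 6.5) is present, so the union is just that shape — boundary = 39.00 mm. So its perimeter = 39.00 mm. Layer 177 (z = 17.7): the 6.5×9.5 cube contributes its full rectangle (perimeter 32.00 mm); the cylinder at (-1.5, 0.5): section is a regular 6-gon, circumradius r=12 (perimeter = 2·6·12.000·sin(180°/6) = 72.00 mm); the r=6.5 cylinder at (-4, 6.5) contributes a regular 6-gon of circumradius 6.5 (perimeter = 2·6·6.500·sin(180°/6) = 39.00 mm); Merging all regions: the regions partially overlap (shared area 159.23 mm²), so the edge portions inside another operand are dropped and the merged outline is re-measured after clipping — boundary = 74.77 mm. So its perimeter = 74.77 mm. Layer 177 is larger (74.77 vs 39.00 mm).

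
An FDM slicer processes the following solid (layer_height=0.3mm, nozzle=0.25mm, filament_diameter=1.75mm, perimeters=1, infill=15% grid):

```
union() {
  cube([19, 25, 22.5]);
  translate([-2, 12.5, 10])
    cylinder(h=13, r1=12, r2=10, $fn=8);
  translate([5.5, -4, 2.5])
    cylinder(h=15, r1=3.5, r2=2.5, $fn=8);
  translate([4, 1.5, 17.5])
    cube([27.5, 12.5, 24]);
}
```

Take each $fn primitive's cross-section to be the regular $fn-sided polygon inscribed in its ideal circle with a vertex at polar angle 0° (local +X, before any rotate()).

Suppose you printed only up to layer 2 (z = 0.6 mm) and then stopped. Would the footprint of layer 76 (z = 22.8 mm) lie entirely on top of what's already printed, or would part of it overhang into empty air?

part overhangs

Compare the two slices. At z = 0.6: the cube is present — its section is the full 19×25 rectangle (area 475.00 mm²); the cone at (-2, 12.5) does not reach this height (z outside [10, 23]); the cone at (5.5, -4) is not intersected at this z (z outside [2.5, 17.5]); the cube at (4, 1.5) is not intersected at this z (z outside [17.5, 41.5]); Combining (union): only the 19×25 cube is present, so the union is just that shape — area = 475.00 mm². At z = 22.8: the cube is absent (z outside [0, 22.5]); the cone at (-2, 12.5): at t=0.985 of its height the radius interpolates to r₁+(r₂−r₁)t = 10.031, giving a regular 8-gon of that circumradius (area = (8/2)·10.031²·sin(360°/8) = 284.59 mm²); the cone at (5.5, -4) does not reach this height (z outside [2.5, 17.5]); the cube at (4, 1.5) is present — its section is the full 27.5×12.5 rectangle (area 343.75 mm²); Merging all regions: the regions partially overlap — summed areas 628.34 mm² minus the doubly-counted overlap 24.00 mm² gives 604.34 mm² — area = 604.34 mm². Checking containment: at z = 22.8 the cross-section extends beyond the z = 0.6 cross-section by about 337.01 mm².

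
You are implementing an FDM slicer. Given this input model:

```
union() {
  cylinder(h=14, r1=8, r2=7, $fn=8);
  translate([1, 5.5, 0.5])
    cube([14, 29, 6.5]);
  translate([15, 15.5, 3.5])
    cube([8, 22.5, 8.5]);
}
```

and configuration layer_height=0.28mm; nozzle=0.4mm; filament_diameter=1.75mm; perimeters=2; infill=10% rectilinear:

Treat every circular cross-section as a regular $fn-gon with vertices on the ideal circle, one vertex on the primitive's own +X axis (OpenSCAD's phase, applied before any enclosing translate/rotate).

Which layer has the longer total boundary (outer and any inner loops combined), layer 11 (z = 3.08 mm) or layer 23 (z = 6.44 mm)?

Layer 11 (z = 3.08): the cone: at t=0.220 of its height the radius interpolates to r₁+(r₂−r₁)t = 7.780, giving a regular 8-gon of that circumradius (perimeter = 2·8·7.780·sin(180°/8) = 47.64 mm); the 14×29 cube at (1, 5.5) contributes its full rectangle (perimeter 86.00 mm); the cube at (15, 15.5) is not intersected at this z (z outside [3.5, 12]); Merging all regions: the regions partially overlap (shared area 4.20 mm²), so the edge portions inside another operand are dropped and the merged outline is re-measured after clipping — boundary = 122.40 mm. So its perimeter = 122.40 mm. Layer 23 (z = 6.44): the cone (r1=8→r2=7) has section circumradius 7.540 here — a regular 8-gon (perimeter = 2·8·7.540·sin(180°/8) = 46.17 mm); the cube at (1, 5.5) is present — its section is the full 14×29 rectangle (perimeter 86.00 mm); the cube at (15, 15.5) (footprint 8×22.5) is included at this height (perimeter 61.00 mm); Merging all regions: the regions partially overlap (shared area 3.19 mm²), so the edge portions inside another operand are dropped and the merged outline is re-measured after clipping — boundary = 145.37 mm. So its perimeter = 145.37 mm. Layer 23 is larger (145.37 vs 122.40 mm).

layer 23 (z = 6.44 mm)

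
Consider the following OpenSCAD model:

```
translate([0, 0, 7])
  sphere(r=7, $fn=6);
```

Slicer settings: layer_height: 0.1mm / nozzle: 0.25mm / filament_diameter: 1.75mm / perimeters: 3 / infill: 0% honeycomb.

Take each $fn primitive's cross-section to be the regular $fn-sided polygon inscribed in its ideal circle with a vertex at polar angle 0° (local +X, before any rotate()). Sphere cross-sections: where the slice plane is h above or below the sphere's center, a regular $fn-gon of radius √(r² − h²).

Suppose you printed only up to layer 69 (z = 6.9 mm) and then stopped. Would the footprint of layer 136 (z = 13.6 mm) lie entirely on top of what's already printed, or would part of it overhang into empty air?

Compare the two slices. At z = 6.9: the r=7 sphere slices to a regular 6-gon of circumradius 6.999 (√(r²−h²) with h=0.1 from center) (area = (6/2)·6.999²·sin(360°/6) = 127.28 mm²). At z = 13.6: the sphere: section is a regular 6-gon, circumradius = √(r²−h²) = √(7²−6.6²) = 2.332 (area = (6/2)·2.332²·sin(360°/6) = 14.13 mm²). Checking containment: the cross-section at z = 13.6 is a subset of the cross-section at z = 6.9.

entirely on top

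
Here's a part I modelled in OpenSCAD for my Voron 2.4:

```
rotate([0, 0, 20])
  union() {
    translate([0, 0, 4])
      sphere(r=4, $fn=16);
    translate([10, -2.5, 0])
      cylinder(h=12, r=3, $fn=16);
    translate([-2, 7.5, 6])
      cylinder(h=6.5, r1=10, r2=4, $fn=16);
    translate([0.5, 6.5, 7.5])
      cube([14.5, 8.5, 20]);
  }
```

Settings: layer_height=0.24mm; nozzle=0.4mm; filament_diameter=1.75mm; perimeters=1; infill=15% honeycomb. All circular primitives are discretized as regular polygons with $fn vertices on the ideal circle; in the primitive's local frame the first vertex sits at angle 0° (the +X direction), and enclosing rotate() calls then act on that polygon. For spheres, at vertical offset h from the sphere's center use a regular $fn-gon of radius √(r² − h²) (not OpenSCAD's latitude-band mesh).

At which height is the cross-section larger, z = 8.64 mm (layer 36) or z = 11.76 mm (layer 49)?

layer 36 (z = 8.64 mm)

Layer 36 (z = 8.64): the sphere is not intersected at this z (|z−center|=4.640 > r=4); the cylinder at (10, -2.5): section is a regular 16-gon, circumradius r=3 (area = (16/2)·3.000²·sin(360°/16) = 27.55 mm²); the cone at (-2, 7.5): at t=0.406 of its height the radius interpolates to r₁+(r₂−r₁)t = 7.563, giving a regular 16-gon of that circumradius (area = (16/2)·7.563²·sin(360°/16) = 175.12 mm²); the cube at (0.5, 6.5) (footprint 14.5×8.5) is included at this height (area 123.25 mm²); Taking the union: the regions partially overlap — summed areas 325.92 mm² minus the doubly-counted overlap 30.46 mm² gives 295.46 mm² — area = 295.46 mm²; (rotated 20° about Z; rotation is an isometry so areas/perimeters/island counts are preserved). So its area = 295.46 mm². Layer 49 (z = 11.76): the sphere is not intersected at this z (|z−center|=7.760 > r=4); the r=3 cylinder at (10, -2.5) gives a regular 16-gon of circumradius 3 (constant along its height) (area = (16/2)·3.000²·sin(360°/16) = 27.55 mm²); the cone at (-2, 7.5) contributes a regular 16-gon of circumradius 4.683 (interpolated between r1=10 and r2=4 at t=0.886) (area = (16/2)·4.683²·sin(360°/16) = 67.14 mm²); the cube at (0.5, 6.5) is present — its section is the full 14.5×8.5 rectangle (area 123.25 mm²); Taking the union: the regions partially overlap — summed areas 217.94 mm² minus the doubly-counted overlap 7.90 mm² gives 210.04 mm² — area = 210.04 mm²; (rotated 20° about Z; rotation is an isometry so areas/perimeters/island counts are preserved). So its area = 210.04 mm². Layer 36 is larger (295.46 vs 210.04 mm²).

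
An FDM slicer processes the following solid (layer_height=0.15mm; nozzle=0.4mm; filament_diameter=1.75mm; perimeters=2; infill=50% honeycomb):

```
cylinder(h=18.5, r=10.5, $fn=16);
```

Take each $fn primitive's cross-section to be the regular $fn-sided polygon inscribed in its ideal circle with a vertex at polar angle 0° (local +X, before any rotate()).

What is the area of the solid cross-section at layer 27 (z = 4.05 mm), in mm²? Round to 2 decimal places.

337.53 mm²

At z = 4.05 mm: the cylinder: section is a regular 16-gon, circumradius r=10.5 (area = (16/2)·10.500²·sin(360°/16) = 337.53 mm²). Overall, the cross-section is a single solid region. Net area = 337.53 mm².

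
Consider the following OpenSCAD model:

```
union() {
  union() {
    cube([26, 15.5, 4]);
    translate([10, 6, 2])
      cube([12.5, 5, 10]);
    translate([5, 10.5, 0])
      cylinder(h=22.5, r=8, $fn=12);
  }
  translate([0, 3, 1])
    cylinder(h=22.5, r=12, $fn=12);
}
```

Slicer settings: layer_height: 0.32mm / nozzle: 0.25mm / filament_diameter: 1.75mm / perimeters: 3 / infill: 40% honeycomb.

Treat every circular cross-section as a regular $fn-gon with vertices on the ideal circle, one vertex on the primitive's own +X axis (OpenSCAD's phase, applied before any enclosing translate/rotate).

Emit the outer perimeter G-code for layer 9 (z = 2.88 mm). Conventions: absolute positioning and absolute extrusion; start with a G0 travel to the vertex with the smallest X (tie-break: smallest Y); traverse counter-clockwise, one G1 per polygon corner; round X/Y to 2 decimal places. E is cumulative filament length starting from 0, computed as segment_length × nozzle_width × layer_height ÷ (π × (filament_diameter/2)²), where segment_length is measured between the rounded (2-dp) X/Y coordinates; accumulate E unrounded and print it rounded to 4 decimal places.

G0 X-12.00 Y3.00 Z2.88
G1 X-10.39 Y-3.00 E0.2066
G1 X-6.00 Y-7.39 E0.4131
G1 X0.00 Y-9.00 E0.6197
G1 X6.00 Y-7.39 E0.8264
G1 X10.39 Y-3.00 E1.0328
G1 X11.20 Y0.00 E1.1362
G1 X26.00 Y0.00 E1.6284
G1 X26.00 Y15.50 E2.1440
G1 X10.93 Y15.50 E2.6452
G1 X9.00 Y17.43 E2.7360
G1 X5.00 Y18.50 E2.8737
G1 X1.00 Y17.43 E3.0114
G1 X-1.93 Y14.50 E3.1492
G1 X-1.93 Y14.48 E3.1499
G1 X-6.00 Y13.39 E3.2901
G1 X-10.39 Y9.00 E3.4965
G1 X-12.00 Y3.00 E3.7032

At z = 2.88 mm: the cube is present — its section is the full 26×15.5 rectangle; the 12.5×5 cube at (10, 6) contributes its full rectangle; the r=8 cylinder at (5, 10.5) gives a regular 12-gon of circumradius 8 (constant along its height); Merging all regions: the regions partially overlap (shared area 208.07 mm²), so overlapping operands fuse into one piece — 1 connected region; the r=12 cylinder at (0, 3) gives a regular 12-gon of circumradius 12 (constant along its height); Merging all regions: the regions partially overlap (shared area 164.83 mm²), so overlapping operands fuse into one piece — 1 connected region. The outline is a single polygon with 17 vertices. Extrusion per mm of travel: 0.25 × 0.32 / (π × 0.875²) = 0.033260. Accumulating E over each segment gives final E = 3.7032.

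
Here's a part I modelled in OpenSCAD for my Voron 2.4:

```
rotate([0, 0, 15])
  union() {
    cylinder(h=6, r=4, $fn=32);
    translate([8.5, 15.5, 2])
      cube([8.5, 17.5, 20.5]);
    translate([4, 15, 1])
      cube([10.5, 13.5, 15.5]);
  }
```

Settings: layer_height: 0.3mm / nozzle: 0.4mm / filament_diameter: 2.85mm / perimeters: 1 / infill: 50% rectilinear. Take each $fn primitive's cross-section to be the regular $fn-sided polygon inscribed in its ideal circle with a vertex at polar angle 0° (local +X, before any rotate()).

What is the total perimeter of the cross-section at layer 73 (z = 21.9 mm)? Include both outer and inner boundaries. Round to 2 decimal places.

At z = 21.9 mm: the cylinder is not intersected at this z (z outside [0, 6]); the cube at (8.5, 15.5) is present — its section is the full 8.5×17.5 rectangle (perimeter 52.00 mm); the cube at (4, 15) is not intersected at this z (z outside [1, 16.5]); Merging all regions: only the 8.5×17.5 cube at (8.5, 15.5) is present, so the union is just that shape — boundary = 52.00 mm; (whole slice rotated 15° about Z — lengths, areas and connectivity unchanged). Overall, the cross-section is a single solid region. Total boundary length (outer) = 52.00 mm.

52.00 mm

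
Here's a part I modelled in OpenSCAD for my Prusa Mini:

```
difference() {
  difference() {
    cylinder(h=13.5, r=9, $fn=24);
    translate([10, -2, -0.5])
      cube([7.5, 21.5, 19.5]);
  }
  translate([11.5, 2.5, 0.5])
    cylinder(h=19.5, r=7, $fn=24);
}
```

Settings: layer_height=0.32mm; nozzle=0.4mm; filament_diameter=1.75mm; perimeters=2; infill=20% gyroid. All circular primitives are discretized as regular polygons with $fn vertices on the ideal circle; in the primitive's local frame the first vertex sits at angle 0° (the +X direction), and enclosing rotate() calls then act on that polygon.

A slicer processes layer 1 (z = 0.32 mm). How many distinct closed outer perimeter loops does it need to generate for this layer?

1

At z = 0.32 mm: the cylinder: section is a regular 24-gon, circumradius r=9; the cube at (10, -2) (footprint 7.5×21.5) is included at this height; Subtracting the remaining from the first: starting from the r=9 cylinder, the 7.5×21.5 cube at (10, -2) misses the remaining region (no effect) — 1 connected region; the cylinder at (11.5, 2.5) does not reach this height (z outside [0.5, 20]); Taking the first minus the rest: none of the subtracted shapes is present at this height, so that combined region is unchanged — 1 connected region. The result has 1 disconnected region.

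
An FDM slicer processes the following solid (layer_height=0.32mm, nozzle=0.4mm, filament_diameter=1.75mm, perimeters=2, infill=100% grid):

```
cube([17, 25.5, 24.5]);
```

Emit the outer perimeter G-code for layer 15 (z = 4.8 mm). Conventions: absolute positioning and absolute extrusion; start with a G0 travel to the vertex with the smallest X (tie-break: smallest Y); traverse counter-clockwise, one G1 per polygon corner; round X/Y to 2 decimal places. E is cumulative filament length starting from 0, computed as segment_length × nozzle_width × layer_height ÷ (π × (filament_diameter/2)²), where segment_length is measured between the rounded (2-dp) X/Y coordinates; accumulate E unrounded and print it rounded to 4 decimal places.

At z = 4.8 mm: the cube (footprint 17×25.5) is included at this height. The outline is a single polygon with 4 vertices. Extrusion per mm of travel: 0.4 × 0.32 / (π × 0.875²) = 0.053216. Accumulating E over each segment gives final E = 4.5234.

G0 X0.00 Y0.00 Z4.80
G1 X17.00 Y0.00 E0.9047
G1 X17.00 Y25.50 E2.2617
G1 X0.00 Y25.50 E3.1664
G1 X0.00 Y0.00 E4.5234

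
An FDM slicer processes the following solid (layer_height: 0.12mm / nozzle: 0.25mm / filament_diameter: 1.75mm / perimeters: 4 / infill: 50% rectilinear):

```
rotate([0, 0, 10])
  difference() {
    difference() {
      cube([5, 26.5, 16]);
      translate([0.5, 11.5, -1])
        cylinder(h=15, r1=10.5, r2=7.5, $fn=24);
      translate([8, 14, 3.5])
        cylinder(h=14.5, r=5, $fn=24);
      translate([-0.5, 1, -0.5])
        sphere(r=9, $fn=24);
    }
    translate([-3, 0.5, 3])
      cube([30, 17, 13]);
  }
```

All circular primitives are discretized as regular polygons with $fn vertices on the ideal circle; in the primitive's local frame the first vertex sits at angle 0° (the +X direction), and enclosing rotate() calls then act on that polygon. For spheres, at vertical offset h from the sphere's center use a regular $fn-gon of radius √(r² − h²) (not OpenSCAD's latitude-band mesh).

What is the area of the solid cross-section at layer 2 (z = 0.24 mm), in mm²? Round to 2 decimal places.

At z = 0.24 mm: the cube is present — its section is the full 5×26.5 rectangle (area 132.50 mm²); the cone at (0.5, 11.5): at t=0.083 of its height the radius interpolates to r₁+(r₂−r₁)t = 10.252, giving a regular 24-gon of that circumradius (area = (24/2)·10.252²·sin(360°/24) = 326.43 mm²); the cylinder at (8, 14) is not intersected at this z (z outside [3.5, 18]); the sphere at (-0.5, 1): section is a regular 24-gon, circumradius = √(r²−h²) = √(9²−0.74²) = 8.970 (area = (24/2)·8.970²·sin(360°/24) = 249.87 mm²); After the difference (first − rest): starting from the 5×26.5 cube (132.50 mm²), the cone at (0.5, 11.5) partially overlaps it — only the 98.86 mm² overlap (of its 326.43 mm²) is removed, clipping the outline; the r=9 sphere at (-0.5, 1) partially overlaps it — only the 8.07 mm² overlap (of its 249.87 mm²) is removed, clipping the outline — area = 25.57 mm²; the cube at (-3, 0.5) does not reach this height (z outside [3, 16]); After the difference (first − rest): none of the subtracted shapes is present at this height, so that combined region is unchanged — area = 25.57 mm²; (whole slice rotated 10° about Z — lengths, areas and connectivity unchanged). Overall, the cross-section is a single solid region. Net area = 25.57 mm².

25.57 mm²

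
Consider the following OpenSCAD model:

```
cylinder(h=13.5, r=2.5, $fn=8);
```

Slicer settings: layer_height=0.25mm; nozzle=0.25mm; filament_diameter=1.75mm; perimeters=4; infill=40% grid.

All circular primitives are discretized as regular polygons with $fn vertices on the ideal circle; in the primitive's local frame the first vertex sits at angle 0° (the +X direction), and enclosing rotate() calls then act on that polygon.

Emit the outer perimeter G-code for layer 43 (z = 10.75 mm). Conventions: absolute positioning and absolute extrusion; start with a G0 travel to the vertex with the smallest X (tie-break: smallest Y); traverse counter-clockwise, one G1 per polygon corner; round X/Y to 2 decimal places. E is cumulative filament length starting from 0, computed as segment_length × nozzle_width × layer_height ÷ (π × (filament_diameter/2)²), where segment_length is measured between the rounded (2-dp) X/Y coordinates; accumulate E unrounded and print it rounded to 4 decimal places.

At z = 10.75 mm: the r=2.5 cylinder contributes a regular 8-gon of circumradius 2.5. The outline is a single polygon with 8 vertices. Extrusion per mm of travel: 0.25 × 0.25 / (π × 0.875²) = 0.025984. Accumulating E over each segment gives final E = 0.3980.

G0 X-2.50 Y0.00 Z10.75
G1 X-1.77 Y-1.77 E0.0498
G1 X0.00 Y-2.50 E0.0995
G1 X1.77 Y-1.77 E0.1493
G1 X2.50 Y0.00 E0.1990
G1 X1.77 Y1.77 E0.2488
G1 X0.00 Y2.50 E0.2985
G1 X-1.77 Y1.77 E0.3483
G1 X-2.50 Y0.00 E0.3980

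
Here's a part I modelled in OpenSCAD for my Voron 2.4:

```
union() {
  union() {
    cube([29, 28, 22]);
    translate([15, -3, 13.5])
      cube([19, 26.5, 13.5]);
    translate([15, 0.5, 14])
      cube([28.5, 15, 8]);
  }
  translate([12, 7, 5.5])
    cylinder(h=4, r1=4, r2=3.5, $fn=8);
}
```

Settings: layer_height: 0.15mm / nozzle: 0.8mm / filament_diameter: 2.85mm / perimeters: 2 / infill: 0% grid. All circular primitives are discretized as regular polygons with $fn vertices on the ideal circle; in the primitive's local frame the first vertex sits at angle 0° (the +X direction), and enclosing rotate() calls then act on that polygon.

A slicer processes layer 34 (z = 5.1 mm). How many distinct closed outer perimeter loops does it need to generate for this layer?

At z = 5.1 mm: the cube (footprint 29×28) is included at this height; the cube at (15, -3) is absent (z outside [13.5, 27]); the cube at (15, 0.5) does not reach this height (z outside [14, 22]); Taking the union: only the 29×28 cube is present, so the union is just that shape — 1 connected region; the cone at (12, 7) is absent (z outside [5.5, 9.5]); Taking the union: only the result so far is present, so the union is just that shape — 1 connected region. The result has 1 disconnected region.

1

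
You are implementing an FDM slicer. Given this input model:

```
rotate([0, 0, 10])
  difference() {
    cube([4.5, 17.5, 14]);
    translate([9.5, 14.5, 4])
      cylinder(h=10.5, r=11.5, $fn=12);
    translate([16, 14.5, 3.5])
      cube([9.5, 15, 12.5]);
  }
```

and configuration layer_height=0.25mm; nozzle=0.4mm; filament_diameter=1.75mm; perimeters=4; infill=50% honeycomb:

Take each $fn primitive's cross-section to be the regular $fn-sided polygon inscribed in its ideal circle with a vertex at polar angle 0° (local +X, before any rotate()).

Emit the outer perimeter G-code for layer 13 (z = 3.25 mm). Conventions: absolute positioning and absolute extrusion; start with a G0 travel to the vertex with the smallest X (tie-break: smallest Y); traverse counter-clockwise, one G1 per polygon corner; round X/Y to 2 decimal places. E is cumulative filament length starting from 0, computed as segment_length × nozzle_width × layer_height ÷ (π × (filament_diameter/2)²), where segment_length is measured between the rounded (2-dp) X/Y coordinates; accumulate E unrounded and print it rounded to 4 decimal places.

At z = 3.25 mm: the cube is present — its section is the full 4.5×17.5 rectangle; the cylinder at (9.5, 14.5) does not reach this height (z outside [4, 14.5]); the cube at (16, 14.5) is not intersected at this z (z outside [3.5, 16]); Subtracting the remaining from the first: none of the subtracted shapes is present at this height, so the 4.5×17.5 cube is unchanged — 1 connected region; (rotated 10° about Z; rotation is an isometry so areas/perimeters/island counts are preserved). The outline is a single polygon with 4 vertices. Extrusion per mm of travel: 0.4 × 0.25 / (π × 0.875²) = 0.041575. Accumulating E over each segment gives final E = 1.8293.

G0 X-3.04 Y17.23 Z3.25
G1 X0.00 Y0.00 E0.7274
G1 X4.43 Y0.78 E0.9144
G1 X1.39 Y18.02 E1.6422
G1 X-3.04 Y17.23 E1.8293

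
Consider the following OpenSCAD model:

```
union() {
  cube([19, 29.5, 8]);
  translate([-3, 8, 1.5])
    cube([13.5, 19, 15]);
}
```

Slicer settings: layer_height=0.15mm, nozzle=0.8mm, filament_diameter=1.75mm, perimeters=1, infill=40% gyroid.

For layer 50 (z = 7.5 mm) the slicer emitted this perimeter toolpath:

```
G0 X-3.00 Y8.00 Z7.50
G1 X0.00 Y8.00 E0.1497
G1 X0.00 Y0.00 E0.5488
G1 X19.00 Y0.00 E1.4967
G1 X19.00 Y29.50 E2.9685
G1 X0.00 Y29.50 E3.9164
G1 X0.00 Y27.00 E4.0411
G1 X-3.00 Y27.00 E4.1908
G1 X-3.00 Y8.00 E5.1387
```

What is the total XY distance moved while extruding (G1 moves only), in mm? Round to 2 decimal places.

103.00 mm

Sum the Euclidean lengths of each G1 segment: total = 103.00 mm.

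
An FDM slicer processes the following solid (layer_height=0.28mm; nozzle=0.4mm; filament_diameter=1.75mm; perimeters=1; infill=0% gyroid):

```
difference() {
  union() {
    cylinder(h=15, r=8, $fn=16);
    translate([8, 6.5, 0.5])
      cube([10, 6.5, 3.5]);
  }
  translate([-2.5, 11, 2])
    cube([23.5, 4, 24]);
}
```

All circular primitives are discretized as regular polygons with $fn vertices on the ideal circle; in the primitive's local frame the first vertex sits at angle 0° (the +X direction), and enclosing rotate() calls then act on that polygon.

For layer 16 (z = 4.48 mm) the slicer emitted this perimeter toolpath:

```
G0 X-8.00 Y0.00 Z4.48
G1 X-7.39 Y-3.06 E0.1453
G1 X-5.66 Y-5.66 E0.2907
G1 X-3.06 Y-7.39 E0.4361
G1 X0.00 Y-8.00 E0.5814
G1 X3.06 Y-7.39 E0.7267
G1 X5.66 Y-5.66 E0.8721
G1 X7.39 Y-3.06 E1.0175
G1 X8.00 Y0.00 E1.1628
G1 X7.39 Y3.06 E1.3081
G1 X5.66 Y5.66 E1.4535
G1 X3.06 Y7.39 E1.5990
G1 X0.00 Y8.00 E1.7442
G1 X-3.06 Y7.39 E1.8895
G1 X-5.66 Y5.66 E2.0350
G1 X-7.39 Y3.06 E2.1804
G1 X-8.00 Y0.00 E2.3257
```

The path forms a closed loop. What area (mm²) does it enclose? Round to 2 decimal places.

Apply the shoelace formula to the sequence of (X, Y) vertices; enclosed area = 195.95 mm².

195.95 mm²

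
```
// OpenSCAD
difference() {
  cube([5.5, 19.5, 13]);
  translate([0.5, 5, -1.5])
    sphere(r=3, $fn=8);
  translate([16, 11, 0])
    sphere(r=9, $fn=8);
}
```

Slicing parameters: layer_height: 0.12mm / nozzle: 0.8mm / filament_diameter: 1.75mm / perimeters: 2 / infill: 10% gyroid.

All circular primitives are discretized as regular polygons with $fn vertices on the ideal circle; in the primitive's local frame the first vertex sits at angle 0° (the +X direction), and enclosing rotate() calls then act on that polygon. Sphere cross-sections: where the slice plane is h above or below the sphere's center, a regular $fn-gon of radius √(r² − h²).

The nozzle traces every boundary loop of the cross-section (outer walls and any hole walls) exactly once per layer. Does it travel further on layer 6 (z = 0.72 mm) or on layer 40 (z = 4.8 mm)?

layer 6 (z = 0.72 mm)

Layer 6 (z = 0.72): the cube is present — its section is the full 5.5×19.5 rectangle (perimeter 50.00 mm); the sphere at (0.5, 5): section is a regular 8-gon, circumradius = √(r²−h²) = √(3²−2.22²) = 2.018 (perimeter = 2·8·2.018·sin(180°/8) = 12.35 mm); the sphere at (16, 11): section is a regular 8-gon, circumradius = √(r²−h²) = √(9²−0.72²) = 8.971 (perimeter = 2·8·8.971·sin(180°/8) = 54.93 mm); Subtracting the remaining from the first: starting from the 5.5×19.5 cube, the r=3 sphere at (0.5, 5) partially overlaps it — only the 7.67 mm² overlap (of its 11.52 mm²) is removed, clipping the outline; the r=9 sphere at (16, 11) misses the remaining region (no effect) — boundary = 53.64 mm. So its perimeter = 53.64 mm. Layer 40 (z = 4.8): the cube (footprint 5.5×19.5) is included at this height (perimeter 50.00 mm); the sphere at (0.5, 5) does not reach this height (|z−center|=6.300 > r=3); the sphere at (16, 11): section is a regular 8-gon, circumradius = √(r²−h²) = √(9²−4.8²) = 7.613 (perimeter = 2·8·7.613·sin(180°/8) = 46.61 mm); After the difference (first − rest): starting from the 5.5×19.5 cube, the r=9 sphere at (16, 11) misses the remaining region (no effect) — boundary = 50.00 mm. So its perimeter = 50.00 mm. Layer 6 is larger (53.64 vs 50.00 mm).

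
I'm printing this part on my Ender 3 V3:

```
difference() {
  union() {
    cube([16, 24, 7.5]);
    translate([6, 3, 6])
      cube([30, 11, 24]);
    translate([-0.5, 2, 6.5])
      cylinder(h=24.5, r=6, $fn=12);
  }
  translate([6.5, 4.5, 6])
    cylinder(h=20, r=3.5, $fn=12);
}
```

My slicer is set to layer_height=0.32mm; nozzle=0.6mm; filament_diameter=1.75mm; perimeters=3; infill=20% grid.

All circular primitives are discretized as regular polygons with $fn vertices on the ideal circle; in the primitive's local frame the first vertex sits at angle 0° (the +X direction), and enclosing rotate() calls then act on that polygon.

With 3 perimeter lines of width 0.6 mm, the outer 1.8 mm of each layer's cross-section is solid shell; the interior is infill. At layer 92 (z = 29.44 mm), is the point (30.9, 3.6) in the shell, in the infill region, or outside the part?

shell

At z = 29.44 mm: the cube is absent (z outside [0, 7.5]); the cube at (6, 3) is present — its section is the full 30×11 rectangle; the r=6 cylinder at (-0.5, 2) contributes a regular 12-gon of circumradius 6; Taking the union: the 2 present regions are separate (no shared area or edge), so areas and boundary lengths simply add and each stays a separate island — 2 connected regions; the cylinder at (6.5, 4.5) does not reach this height (z outside [6, 26]); Subtracting the remaining from the first: none of the subtracted shapes is present at this height, so the result so far is unchanged — 2 connected regions. Overall, the cross-section has 2 separate islands. The nearest boundary edge runs (36.00, 3.00)→(6.00, 3.00); distance from the point to it = 0.60 mm. (Shell/infill is judged within the island containing the point — the largest one.) The point is inside the cross-section, 0.60 mm from the nearest boundary — within the 1.8 mm shell band (3 × 0.6).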